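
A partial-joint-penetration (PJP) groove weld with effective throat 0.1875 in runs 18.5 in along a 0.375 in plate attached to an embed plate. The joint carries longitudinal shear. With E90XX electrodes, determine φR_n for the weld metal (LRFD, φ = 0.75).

E90XX → F_EXX = 90 ksi.
Effective throat (given) t_e = 0.1875 in.
A_we = 0.1875 × 18.5 = 3.469 in².
F_nw = 0.6 F_EXX = 54 ksi.
φR_n = 0.75 × 54 × 3.469 = 140.5 kips.

φR_n ≈ 140 kips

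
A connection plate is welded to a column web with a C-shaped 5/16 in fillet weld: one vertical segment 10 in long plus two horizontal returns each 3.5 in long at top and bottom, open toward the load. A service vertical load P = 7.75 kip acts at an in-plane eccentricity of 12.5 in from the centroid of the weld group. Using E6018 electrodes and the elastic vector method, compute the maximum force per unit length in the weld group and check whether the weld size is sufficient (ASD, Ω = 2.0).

E60XX → F_EXX = 60 ksi.
Total weld length L_w = 17 in. Treat welds as unit-width lines.
Centroid: x̄ = 2×3.5×1.75 / 17 = 0.7206 in from the vertical weld.
Polar moment about centroid: J = I_x + I_y = [10³/12 + 2×3.5×5²] + [10×0.7206² + 2(3.5³/12 + 3.5×1.029²)] = 278.1 in³.
Direct shear f_v = P/L_w = 7.75 / 17 = 0.4559 kip/in (vertical).
Torsion M = P·e = 7.75 × 12.5 = 96.875 kip·in.
Critical point at (x, y) = (2.779, 5) from centroid. f_tx = M·y/J = 1.742 kip/in; f_ty = M·x/J = 0.9682 kip/in.
Resultant f_max = √[f_tx² + (f_v + f_ty)²] = √[1.742² + (0.4559 + 0.9682)²] = 2.25 kip/in.
Capacity per unit length: r_n/Ω = (1/2.0) × 0.6 × 60 × (0.707 × 0.3125) = 3.977 kip/in.
2.25 ≤ 3.977 → adequate.

f_max ≈ 2.25 kip/in; adequate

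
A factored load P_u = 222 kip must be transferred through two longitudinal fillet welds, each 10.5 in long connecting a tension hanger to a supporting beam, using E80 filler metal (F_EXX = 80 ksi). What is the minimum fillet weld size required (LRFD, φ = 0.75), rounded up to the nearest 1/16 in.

Total weld length L = 21 in.
Required throat t_e = P_u / (φ × 0.6 F_EXX × L) = 222 / (0.75 × 0.6 × 80 × 21) = 0.2937 in.
Required leg w = t_e / 0.707 = 0.4153 in → use 7/16 in.

w = 7/16 in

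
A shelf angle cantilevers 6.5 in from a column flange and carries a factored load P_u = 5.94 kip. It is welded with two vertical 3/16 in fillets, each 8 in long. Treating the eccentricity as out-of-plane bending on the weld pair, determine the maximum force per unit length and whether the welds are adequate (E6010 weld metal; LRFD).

f_max ≈ 1.85 kip/in; adequate

E60XX → F_EXX = 60 ksi.
L_w = 2 × 8 = 16 in; section modulus (unit throat) S = 2 × L²/6 = 21.33 in².
Direct shear f_v = P/L_w = 5.94/16 = 0.3713 kip/in.
Moment M = P × e = 5.94 × 6.5 = 38.61 kip·in; bending f_b = M/S = 1.81 kip/in.
f_max = √(f_v² + f_b²) = √(0.3713² + 1.81²) = 1.848 kip/in.
φr_n = 0.75 × 0.6 × 60 × (0.707 × 0.1875) = 3.579 kip/in → adequate.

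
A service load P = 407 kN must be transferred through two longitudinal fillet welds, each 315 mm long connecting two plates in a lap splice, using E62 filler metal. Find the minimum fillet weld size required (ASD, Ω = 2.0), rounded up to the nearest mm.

E62XX → F_EXX = 620 MPa.
Total weld length L = 630 mm.
Required throat t_e = P × Ω / (0.6 F_EXX × L) = 407 × 2.0 / (0.6 × 620 × 630 × 10⁻³) = 3.473 mm.
Required leg w = t_e / 0.707 = 4.913 mm → use 5 mm.

w = 5 mm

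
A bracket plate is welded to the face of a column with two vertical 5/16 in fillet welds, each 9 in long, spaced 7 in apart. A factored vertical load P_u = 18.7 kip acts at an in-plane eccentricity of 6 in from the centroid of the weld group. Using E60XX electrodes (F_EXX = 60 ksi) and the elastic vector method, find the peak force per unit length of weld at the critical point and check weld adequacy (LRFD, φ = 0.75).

Total weld length L_w = 18 in. Treat welds as unit-width lines.
Polar moment about centroid: J = 2[d³/12 + d(b/2)²] = 2[9³/12 + 9×3.5²] = 342 in³.
Direct shear f_v = P/L_w = 18.7 / 18 = 1.039 kip/in (vertical).
Torsion M = P·e = 18.7 × 6 = 112.2 kip·in.
Critical point at (x, y) = (3.5, 4.5) from centroid. f_tx = M·y/J = 1.476 kip/in; f_ty = M·x/J = 1.148 kip/in.
Resultant f_max = √[f_tx² + (f_v + f_ty)²] = √[1.476² + (1.039 + 1.148)²] = 2.639 kip/in.
Capacity per unit length: φr_n = 0.75 × 0.6 × 60 × (0.707 × 0.3125) = 5.965 kip/in.
2.639 ≤ 5.965 → adequate.

f_max ≈ 2.64 kip/in; adequate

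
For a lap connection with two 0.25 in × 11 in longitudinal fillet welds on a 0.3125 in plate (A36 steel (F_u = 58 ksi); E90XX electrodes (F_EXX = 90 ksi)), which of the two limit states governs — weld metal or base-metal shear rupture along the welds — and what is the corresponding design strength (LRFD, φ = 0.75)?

φR_n ≈ 157 kips (weld metal governs)

t_e = 0.707 × 0.25 = 0.1767 in; L = 22 in.
Weld metal: φR_n = 0.75 × 0.6 × 90 × 0.1767 × 22 = 157.5 kips.
Base metal (shear rupture): φR_n = 0.75 × 0.6 × 58 × 0.3125 × 22 = 179.4 kips.
Governing: weld metal.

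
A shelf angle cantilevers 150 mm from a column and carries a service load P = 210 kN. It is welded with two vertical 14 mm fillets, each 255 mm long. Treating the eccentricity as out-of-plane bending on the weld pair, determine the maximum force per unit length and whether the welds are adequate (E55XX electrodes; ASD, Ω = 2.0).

E55XX → F_EXX = 550 MPa.
L_w = 2 × 255 = 510 mm; section modulus (unit throat) S = 2 × L²/6 = 21680 mm².
Direct shear f_v = P/L_w = 210×10³/510 = 411.8 N/mm.
Moment M = P × e = 210×10³ × 150 = 31500000 N·mm; bending f_b = M/S = 1453 N/mm.
f_max = √(f_v² + f_b²) = √(411.8² + 1453²) = 1510 N/mm.
r_n/Ω = (1/2.0) × 0.6 × 550 × (0.707 × 14) = 1633 N/mm → adequate.

f_max ≈ 1510 N/mm; adequate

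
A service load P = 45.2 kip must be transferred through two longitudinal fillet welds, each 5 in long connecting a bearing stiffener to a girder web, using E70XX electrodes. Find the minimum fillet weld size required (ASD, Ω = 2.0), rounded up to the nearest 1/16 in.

w = 5/16 in

E70XX → F_EXX = 70 ksi.
Total weld length L = 10 in.
Required throat t_e = P × Ω / (0.6 F_EXX × L) = 45.2 × 2.0 / (0.6 × 70 × 10) = 0.2152 in.
Required leg w = t_e / 0.707 = 0.3044 in → use 5/16 in.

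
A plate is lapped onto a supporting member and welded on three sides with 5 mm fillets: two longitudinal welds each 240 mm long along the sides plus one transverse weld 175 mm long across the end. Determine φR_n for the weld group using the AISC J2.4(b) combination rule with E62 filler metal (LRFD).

E62XX → F_EXX = 620 MPa.
t_e = 0.707 × 5 = 3.535 mm.
R_nwl = 0.6 × 620 × 3.535 × 480 × 10⁻³ = 631.2 kN (longitudinal, 2 welds).
R_nwt = 0.6 × 620 × 3.535 × 175 × 10⁻³ = 230.1 kN (transverse, base value).
(i) R_nwl + R_nwt = 861.3 kN; (ii) 0.85 R_nwl + 1.5 R_nwt = 881.7 kN.
R_n = max = 881.7 kN [governs: (ii)]; φR_n = 661.3 kN.

φR_n ≈ 661 kN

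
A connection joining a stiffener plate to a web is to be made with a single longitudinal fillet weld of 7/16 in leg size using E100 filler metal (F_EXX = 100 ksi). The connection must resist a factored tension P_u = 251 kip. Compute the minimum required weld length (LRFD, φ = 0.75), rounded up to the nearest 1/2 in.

L = 18.5 in

Throat t_e = 0.707 × 0.4375 = 0.3093 in.
φr_n = 0.75 × 0.6 × 100 × 0.3093 = 13.92 kip/in.
L_req = P_u / φr_n = 251 / 13.92 = 18.03 in total.
Round up → use L = 18.5 in.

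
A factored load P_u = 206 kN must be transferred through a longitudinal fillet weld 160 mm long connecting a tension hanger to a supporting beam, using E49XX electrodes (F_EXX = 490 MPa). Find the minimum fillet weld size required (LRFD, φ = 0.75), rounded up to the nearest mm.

w = 9 mm

Total weld length L = 160 mm.
Required throat t_e = P_u / (φ × 0.6 F_EXX × L) = 206 / (0.75 × 0.6 × 490 × 160 × 10⁻³) = 5.839 mm.
Required leg w = t_e / 0.707 = 8.259 mm → use 9 mm.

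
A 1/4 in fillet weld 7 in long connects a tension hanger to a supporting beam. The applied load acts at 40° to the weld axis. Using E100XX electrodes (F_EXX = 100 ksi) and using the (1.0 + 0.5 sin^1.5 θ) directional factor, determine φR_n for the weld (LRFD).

φR_n ≈ 70 kip

t_e = 0.707 × 0.25 = 0.1767 in; A_we = 0.1767 × 7 = 1.237 in².
Directional factor: 1.0 + 0.5 sin^1.5(40°) = 1.258.
F_nw = 0.6 × 100 × 1.258 = 75.46 ksi.
φR_n = 0.75 × 75.46 × 1.237 = 70.02 kip.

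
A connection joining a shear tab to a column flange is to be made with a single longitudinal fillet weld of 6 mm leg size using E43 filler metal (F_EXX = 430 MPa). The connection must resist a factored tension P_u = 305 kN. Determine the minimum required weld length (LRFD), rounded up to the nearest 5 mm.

L = 375 mm

Throat t_e = 0.707 × 6 = 4.242 mm.
φr_n = 0.75 × 0.6 × 430 × 4.242 × 10⁻³ = 0.8208 kN/mm.
L_req = P_u / φr_n = 305 / 0.8208 = 371.6 mm total.
Round up → use L = 375 mm.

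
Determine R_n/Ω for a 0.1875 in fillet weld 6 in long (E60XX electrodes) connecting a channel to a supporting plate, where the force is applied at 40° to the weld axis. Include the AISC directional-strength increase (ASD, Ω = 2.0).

R_n/Ω ≈ 18 kips

E60XX → F_EXX = 60 ksi.
t_e = 0.707 × 0.1875 = 0.1326 in; A_we = 0.1326 × 6 = 0.7954 in².
Directional factor: 1.0 + 0.5 sin^1.5(40°) = 1.258.
F_nw = 0.6 × 60 × 1.258 = 45.28 ksi.
R_n/Ω = (45.28 × 0.7954) / 2.0 = 18.01 kips.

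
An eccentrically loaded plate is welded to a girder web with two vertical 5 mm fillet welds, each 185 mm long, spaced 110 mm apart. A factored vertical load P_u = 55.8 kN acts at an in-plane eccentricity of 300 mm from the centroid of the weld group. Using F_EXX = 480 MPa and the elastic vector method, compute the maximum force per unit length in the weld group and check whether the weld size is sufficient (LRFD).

Total weld length L_w = 370 mm. Treat welds as unit-width lines.
Polar moment about centroid: J = 2[d³/12 + d(b/2)²] = 2[185³/12 + 185×55²] = 2175000 mm³.
Direct shear f_v = P/L_w = 55.8×10³ / 370 = 150.8 N/mm (vertical).
Torsion M = P·e = 55.8×10³ × 300 = 16740000 N·mm.
Critical point at (x, y) = (55, 92.5) from centroid. f_tx = M·y/J = 712.1 N/mm; f_ty = M·x/J = 423.4 N/mm.
Resultant f_max = √[f_tx² + (f_v + f_ty)²] = √[712.1² + (150.8 + 423.4)²] = 914.8 N/mm.
Capacity per unit length: φr_n = 0.75 × 0.6 × 480 × (0.707 × 5) = 763.6 N/mm.
914.8 > 763.6 → NOT adequate.

f_max ≈ 915 N/mm; NOT adequate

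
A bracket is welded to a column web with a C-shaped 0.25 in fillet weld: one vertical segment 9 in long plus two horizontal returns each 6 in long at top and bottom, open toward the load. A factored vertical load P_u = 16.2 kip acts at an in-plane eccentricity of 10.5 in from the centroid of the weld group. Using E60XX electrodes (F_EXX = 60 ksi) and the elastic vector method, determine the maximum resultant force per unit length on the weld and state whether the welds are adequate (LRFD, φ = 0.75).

f_max ≈ 3.32 kip/in; adequate

Total weld length L_w = 21 in. Treat welds as unit-width lines.
Centroid: x̄ = 2×6×3 / 21 = 1.714 in from the vertical weld.
Polar moment about centroid: J = I_x + I_y = [9³/12 + 2×6×4.5²] + [9×1.714² + 2(6³/12 + 6×1.286²)] = 386 in³.
Direct shear f_v = P/L_w = 16.2 / 21 = 0.7714 kip/in (vertical).
Torsion M = P·e = 16.2 × 10.5 = 170.1 kip·in.
Critical point at (x, y) = (4.286, 4.5) from centroid. f_tx = M·y/J = 1.983 kip/in; f_ty = M·x/J = 1.888 kip/in.
Resultant f_max = √[f_tx² + (f_v + f_ty)²] = √[1.983² + (0.7714 + 1.888)²] = 3.318 kip/in.
Capacity per unit length: φr_n = 0.75 × 0.6 × 60 × (0.707 × 0.25) = 4.772 kip/in.
3.318 ≤ 4.772 → adequate.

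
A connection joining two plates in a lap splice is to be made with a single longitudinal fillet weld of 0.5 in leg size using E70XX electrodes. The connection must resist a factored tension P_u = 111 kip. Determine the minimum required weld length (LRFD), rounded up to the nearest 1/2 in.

L = 10 in

E70XX → F_EXX = 70 ksi.
Throat t_e = 0.707 × 0.5 = 0.3535 in.
φr_n = 0.75 × 0.6 × 70 × 0.3535 = 11.14 kip/in.
L_req = P_u / φr_n = 111 / 11.14 = 9.968 in total.
Round up → use L = 10 in.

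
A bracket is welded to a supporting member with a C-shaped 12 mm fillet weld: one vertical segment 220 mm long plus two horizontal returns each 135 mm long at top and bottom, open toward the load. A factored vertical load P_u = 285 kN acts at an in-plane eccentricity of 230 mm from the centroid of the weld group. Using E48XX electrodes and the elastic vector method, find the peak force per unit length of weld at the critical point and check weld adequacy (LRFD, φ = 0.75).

f_max ≈ 2310 N/mm; NOT adequate

E48XX → F_EXX = 480 MPa.
Total weld length L_w = 490 mm. Treat welds as unit-width lines.
Centroid: x̄ = 2×135×67.5 / 490 = 37.19 mm from the vertical weld.
Polar moment about centroid: J = I_x + I_y = [220³/12 + 2×135×110²] + [220×37.19² + 2(135³/12 + 135×30.31²)] = 5117000 mm³.
Direct shear f_v = P/L_w = 285×10³ / 490 = 581.6 N/mm (vertical).
Torsion M = P·e = 285×10³ × 230 = 65550000 N·mm.
Critical point at (x, y) = (97.81, 110) from centroid. f_tx = M·y/J = 1409 N/mm; f_ty = M·x/J = 1253 N/mm.
Resultant f_max = √[f_tx² + (f_v + f_ty)²] = √[1409² + (581.6 + 1253)²] = 2313 N/mm.
Capacity per unit length: φr_n = 0.75 × 0.6 × 480 × (0.707 × 12) = 1833 N/mm.
2313 > 1833 → NOT adequate.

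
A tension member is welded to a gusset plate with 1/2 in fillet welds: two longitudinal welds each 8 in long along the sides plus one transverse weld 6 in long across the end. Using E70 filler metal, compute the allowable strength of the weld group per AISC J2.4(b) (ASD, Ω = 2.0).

E70XX → F_EXX = 70 ksi.
t_e = 0.707 × 0.5 = 0.3535 in.
R_nwl = 0.6 × 70 × 0.3535 × 16 = 237.6 kips (longitudinal, 2 welds).
R_nwt = 0.6 × 70 × 0.3535 × 6 = 89.08 kips (transverse, base value).
(i) R_nwl + R_nwt = 326.6 kips; (ii) 0.85 R_nwl + 1.5 R_nwt = 335.5 kips.
R_n = max = 335.5 kips [governs: (ii)]; R_n/Ω = 167.8 kips.

R_n/Ω ≈ 168 kips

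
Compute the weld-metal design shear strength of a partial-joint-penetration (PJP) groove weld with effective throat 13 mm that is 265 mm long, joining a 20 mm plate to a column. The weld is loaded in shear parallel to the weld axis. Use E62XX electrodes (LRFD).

φR_n ≈ 961 kN

E62XX → F_EXX = 620 MPa.
Effective throat (given) t_e = 13 mm.
A_we = 13 × 265 = 3445 mm².
F_nw = 0.6 F_EXX = 372 MPa.
φR_n = 0.75 × 372 × 3445 × 10⁻³ = 961.2 kN.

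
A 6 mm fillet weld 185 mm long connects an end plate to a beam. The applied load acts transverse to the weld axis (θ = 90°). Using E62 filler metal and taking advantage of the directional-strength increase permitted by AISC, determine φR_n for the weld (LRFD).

E62XX → F_EXX = 620 MPa.
t_e = 0.707 × 6 = 4.242 mm; A_we = 4.242 × 185 = 784.8 mm².
Directional factor: 1.0 + 0.5 sin^1.5(90°) = 1.5.
F_nw = 0.6 × 620 × 1.5 = 558 MPa.
φR_n = 0.75 × 558 × 784.8 × 10⁻³ = 328.4 kN.

φR_n ≈ 328 kN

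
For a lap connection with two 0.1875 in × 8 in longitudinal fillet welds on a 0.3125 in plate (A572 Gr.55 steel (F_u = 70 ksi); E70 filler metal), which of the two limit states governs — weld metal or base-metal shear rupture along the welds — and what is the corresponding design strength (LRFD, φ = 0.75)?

φR_n ≈ 66.8 kips (weld metal governs)

E70XX → F_EXX = 70 ksi.
t_e = 0.707 × 0.1875 = 0.1326 in; L = 16 in.
Weld metal: φR_n = 0.75 × 0.6 × 70 × 0.1326 × 16 = 66.81 kips.
Base metal (shear rupture): φR_n = 0.75 × 0.6 × 70 × 0.3125 × 16 = 157.5 kips.
Governing: weld metal.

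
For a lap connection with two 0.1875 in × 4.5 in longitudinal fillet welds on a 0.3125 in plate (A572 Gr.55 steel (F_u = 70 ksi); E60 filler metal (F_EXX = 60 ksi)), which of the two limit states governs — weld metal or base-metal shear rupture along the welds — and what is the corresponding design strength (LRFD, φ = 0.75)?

φR_n ≈ 32.2 kips (weld metal governs)

t_e = 0.707 × 0.1875 = 0.1326 in; L = 9 in.
Weld metal: φR_n = 0.75 × 0.6 × 60 × 0.1326 × 9 = 32.21 kips.
Base metal (shear rupture): φR_n = 0.75 × 0.6 × 70 × 0.3125 × 9 = 88.59 kips.
Governing: weld metal.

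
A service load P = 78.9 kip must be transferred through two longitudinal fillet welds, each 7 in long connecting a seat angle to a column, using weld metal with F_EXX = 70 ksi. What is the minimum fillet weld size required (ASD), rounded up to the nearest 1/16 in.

Total weld length L = 14 in.
Required throat t_e = P × Ω / (0.6 F_EXX × L) = 78.9 × 2.0 / (0.6 × 70 × 14) = 0.2684 in.
Required leg w = t_e / 0.707 = 0.3796 in → use 7/16 in.

w = 7/16 in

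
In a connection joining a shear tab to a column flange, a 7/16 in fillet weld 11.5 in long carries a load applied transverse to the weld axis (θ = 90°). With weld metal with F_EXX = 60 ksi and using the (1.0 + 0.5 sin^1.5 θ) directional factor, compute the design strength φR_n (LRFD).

φR_n ≈ 144 kip

t_e = 0.707 × 0.4375 = 0.3093 in; A_we = 0.3093 × 11.5 = 3.557 in².
Directional factor: 1.0 + 0.5 sin^1.5(90°) = 1.5.
F_nw = 0.6 × 60 × 1.5 = 54 ksi.
φR_n = 0.75 × 54 × 3.557 = 144.1 kip.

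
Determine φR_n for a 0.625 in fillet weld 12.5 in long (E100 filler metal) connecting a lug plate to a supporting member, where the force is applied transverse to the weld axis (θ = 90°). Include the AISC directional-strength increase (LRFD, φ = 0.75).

φR_n ≈ 373 kip

E100XX → F_EXX = 100 ksi.
t_e = 0.707 × 0.625 = 0.4419 in; A_we = 0.4419 × 12.5 = 5.523 in².
Directional factor: 1.0 + 0.5 sin^1.5(90°) = 1.5.
F_nw = 0.6 × 100 × 1.5 = 90 ksi.
φR_n = 0.75 × 90 × 5.523 = 372.8 kip.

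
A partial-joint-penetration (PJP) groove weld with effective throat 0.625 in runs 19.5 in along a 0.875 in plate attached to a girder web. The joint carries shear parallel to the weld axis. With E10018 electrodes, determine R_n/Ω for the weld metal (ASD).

R_n/Ω ≈ 366 kip

E100XX → F_EXX = 100 ksi.
Effective throat (given) t_e = 0.625 in.
A_we = 0.625 × 19.5 = 12.19 in².
F_nw = 0.6 F_EXX = 60 ksi.
R_n/Ω = (60 × 12.19) / 2.0 = 365.6 kip.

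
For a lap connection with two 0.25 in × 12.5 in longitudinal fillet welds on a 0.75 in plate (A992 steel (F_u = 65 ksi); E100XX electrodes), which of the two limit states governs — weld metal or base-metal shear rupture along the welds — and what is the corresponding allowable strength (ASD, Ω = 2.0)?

E100XX → F_EXX = 100 ksi.
t_e = 0.707 × 0.25 = 0.1767 in; L = 25 in.
Weld metal: R_n/Ω = (1/2.0) × 0.6 × 100 × 0.1767 × 25 = 132.6 kips.
Base metal (shear rupture): R_n/Ω = (1/2.0) × 0.6 × 65 × 0.75 × 25 = 365.6 kips.
Governing: weld metal.

R_n/Ω ≈ 133 kips (weld metal governs)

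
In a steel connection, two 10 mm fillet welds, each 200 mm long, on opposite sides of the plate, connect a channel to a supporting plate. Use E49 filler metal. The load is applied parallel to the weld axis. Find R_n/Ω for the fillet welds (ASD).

E49XX → F_EXX = 490 MPa.
Effective throat t_e = 0.707 × 10 = 7.07 mm.
Total length L = 400 mm; A_we = 7.07 × 400 = 2828 mm².
F_nw = 0.6 F_EXX = 0.6 × 490 = 294 MPa.
R_n = 294 × 2828 × 10⁻³ = 831.4 kN; R_n/Ω = 831.4/2.0 = 415.7 kN.

R_n/Ω ≈ 416 kN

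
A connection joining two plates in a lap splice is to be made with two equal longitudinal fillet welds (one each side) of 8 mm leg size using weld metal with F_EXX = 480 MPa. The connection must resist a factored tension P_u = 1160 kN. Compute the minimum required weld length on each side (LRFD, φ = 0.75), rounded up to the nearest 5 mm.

L = 475 mm on each side

Throat t_e = 0.707 × 8 = 5.656 mm.
φr_n = 0.75 × 0.6 × 480 × 5.656 × 10⁻³ = 1.222 kN/mm.
L_req = P_u / φr_n = 1160 / 1.222 = 949.5 mm total.
Per side: 949.5 / 2 = 474.7 mm.
Round up → use L = 475 mm on each side.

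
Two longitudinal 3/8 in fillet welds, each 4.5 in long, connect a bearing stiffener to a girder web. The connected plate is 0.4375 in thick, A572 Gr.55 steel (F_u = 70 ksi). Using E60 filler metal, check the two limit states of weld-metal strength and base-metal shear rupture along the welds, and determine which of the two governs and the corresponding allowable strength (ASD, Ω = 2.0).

R_n/Ω ≈ 43 kips (weld metal governs)

E60XX → F_EXX = 60 ksi.
t_e = 0.707 × 0.375 = 0.2651 in; L = 9 in.
Weld metal: R_n/Ω = (1/2.0) × 0.6 × 60 × 0.2651 × 9 = 42.95 kips.
Base metal (shear rupture): R_n/Ω = (1/2.0) × 0.6 × 70 × 0.4375 × 9 = 82.69 kips.
Governing: weld metal.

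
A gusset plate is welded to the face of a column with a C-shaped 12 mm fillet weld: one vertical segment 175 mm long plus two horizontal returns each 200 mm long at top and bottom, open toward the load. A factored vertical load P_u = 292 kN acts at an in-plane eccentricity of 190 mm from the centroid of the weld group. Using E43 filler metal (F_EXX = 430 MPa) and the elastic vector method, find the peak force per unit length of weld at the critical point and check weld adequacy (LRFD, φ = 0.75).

Total weld length L_w = 575 mm. Treat welds as unit-width lines.
Centroid: x̄ = 2×200×100 / 575 = 69.57 mm from the vertical weld.
Polar moment about centroid: J = I_x + I_y = [175³/12 + 2×200×87.5²] + [175×69.57² + 2(200³/12 + 200×30.43²)] = 6060000 mm³.
Direct shear f_v = P/L_w = 292×10³ / 575 = 507.8 N/mm (vertical).
Torsion M = P·e = 292×10³ × 190 = 55480000 N·mm.
Critical point at (x, y) = (130.4, 87.5) from centroid. f_tx = M·y/J = 801.1 N/mm; f_ty = M·x/J = 1194 N/mm.
Resultant f_max = √[f_tx² + (f_v + f_ty)²] = √[801.1² + (507.8 + 1194)²] = 1881 N/mm.
Capacity per unit length: φr_n = 0.75 × 0.6 × 430 × (0.707 × 12) = 1642 N/mm.
1881 > 1642 → NOT adequate.

f_max ≈ 1880 N/mm; NOT adequate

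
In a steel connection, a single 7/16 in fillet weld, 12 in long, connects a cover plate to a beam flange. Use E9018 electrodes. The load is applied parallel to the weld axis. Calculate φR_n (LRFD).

E90XX → F_EXX = 90 ksi.
Effective throat t_e = 0.707 × 0.4375 = 0.3093 in.
Total length L = 12 in; A_we = 0.3093 × 12 = 3.712 in².
F_nw = 0.6 F_EXX = 0.6 × 90 = 54 ksi.
φR_n = 0.75 × 54 × 3.712 = 150.3 kips.

φR_n ≈ 150 kips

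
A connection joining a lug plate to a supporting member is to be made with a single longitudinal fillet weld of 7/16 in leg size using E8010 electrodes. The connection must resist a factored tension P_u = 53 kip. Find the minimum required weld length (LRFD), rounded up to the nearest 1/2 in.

E80XX → F_EXX = 80 ksi.
Throat t_e = 0.707 × 0.4375 = 0.3093 in.
φr_n = 0.75 × 0.6 × 80 × 0.3093 = 11.14 kip/in.
L_req = P_u / φr_n = 53 / 11.14 = 4.76 in total.
Round up → use L = 5 in.

L = 5 in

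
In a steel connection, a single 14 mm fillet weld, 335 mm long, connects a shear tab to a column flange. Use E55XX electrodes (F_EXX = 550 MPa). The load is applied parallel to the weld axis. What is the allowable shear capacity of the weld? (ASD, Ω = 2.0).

R_n/Ω ≈ 547 kN

Effective throat t_e = 0.707 × 14 = 9.898 mm.
Total length L = 335 mm; A_we = 9.898 × 335 = 3316 mm².
F_nw = 0.6 F_EXX = 0.6 × 550 = 330 MPa.
R_n = 330 × 3316 × 10⁻³ = 1094 kN; R_n/Ω = 1094/2.0 = 547.1 kN.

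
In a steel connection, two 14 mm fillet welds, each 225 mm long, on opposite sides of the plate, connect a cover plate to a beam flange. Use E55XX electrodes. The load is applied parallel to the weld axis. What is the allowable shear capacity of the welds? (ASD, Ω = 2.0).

E55XX → F_EXX = 550 MPa.
Effective throat t_e = 0.707 × 14 = 9.898 mm.
Total length L = 450 mm; A_we = 9.898 × 450 = 4454 mm².
F_nw = 0.6 F_EXX = 0.6 × 550 = 330 MPa.
R_n = 330 × 4454 × 10⁻³ = 1470 kN; R_n/Ω = 1470/2.0 = 734.9 kN.

R_n/Ω ≈ 735 kN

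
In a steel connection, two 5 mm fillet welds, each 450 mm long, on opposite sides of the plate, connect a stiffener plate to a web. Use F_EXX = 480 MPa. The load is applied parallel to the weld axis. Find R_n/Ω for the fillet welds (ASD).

R_n/Ω ≈ 458 kN

Effective throat t_e = 0.707 × 5 = 3.535 mm.
Total length L = 900 mm; A_we = 3.535 × 900 = 3181 mm².
F_nw = 0.6 F_EXX = 0.6 × 480 = 288 MPa.
R_n = 288 × 3181 × 10⁻³ = 916.3 kN; R_n/Ω = 916.3/2.0 = 458.1 kN.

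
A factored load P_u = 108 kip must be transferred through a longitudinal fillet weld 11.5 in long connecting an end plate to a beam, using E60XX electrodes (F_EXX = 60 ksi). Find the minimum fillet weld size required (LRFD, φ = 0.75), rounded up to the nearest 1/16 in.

w = 1/2 in

Total weld length L = 11.5 in.
Required throat t_e = P_u / (φ × 0.6 F_EXX × L) = 108 / (0.75 × 0.6 × 60 × 11.5) = 0.3478 in.
Required leg w = t_e / 0.707 = 0.492 in → use 1/2 in.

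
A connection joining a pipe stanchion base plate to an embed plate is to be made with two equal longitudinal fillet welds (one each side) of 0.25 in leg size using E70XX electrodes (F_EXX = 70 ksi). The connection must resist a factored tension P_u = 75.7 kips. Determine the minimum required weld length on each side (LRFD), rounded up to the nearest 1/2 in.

Throat t_e = 0.707 × 0.25 = 0.1767 in.
φr_n = 0.75 × 0.6 × 70 × 0.1767 = 5.568 kips/in.
L_req = P_u / φr_n = 75.7 / 5.568 = 13.6 in total.
Per side: 13.6 / 2 = 6.798 in.
Round up → use L = 7 in on each side.

L = 7 in on each side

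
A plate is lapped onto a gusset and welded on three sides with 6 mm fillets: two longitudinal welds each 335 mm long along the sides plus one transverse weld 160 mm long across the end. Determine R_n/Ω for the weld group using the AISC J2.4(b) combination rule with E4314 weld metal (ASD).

E43XX → F_EXX = 430 MPa.
t_e = 0.707 × 6 = 4.242 mm.
R_nwl = 0.6 × 430 × 4.242 × 670 × 10⁻³ = 733.3 kN (longitudinal, 2 welds).
R_nwt = 0.6 × 430 × 4.242 × 160 × 10⁻³ = 175.1 kN (transverse, base value).
(i) R_nwl + R_nwt = 908.4 kN; (ii) 0.85 R_nwl + 1.5 R_nwt = 885.9 kN.
R_n = max = 908.4 kN [governs: (i)]; R_n/Ω = 454.2 kN.

R_n/Ω ≈ 454 kN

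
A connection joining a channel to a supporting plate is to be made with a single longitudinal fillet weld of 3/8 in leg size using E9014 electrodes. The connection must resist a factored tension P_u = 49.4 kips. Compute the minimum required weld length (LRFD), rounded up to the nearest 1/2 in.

E90XX → F_EXX = 90 ksi.
Throat t_e = 0.707 × 0.375 = 0.2651 in.
φr_n = 0.75 × 0.6 × 90 × 0.2651 = 10.74 kips/in.
L_req = P_u / φr_n = 49.4 / 10.74 = 4.601 in total.
Round up → use L = 5 in.

L = 5 in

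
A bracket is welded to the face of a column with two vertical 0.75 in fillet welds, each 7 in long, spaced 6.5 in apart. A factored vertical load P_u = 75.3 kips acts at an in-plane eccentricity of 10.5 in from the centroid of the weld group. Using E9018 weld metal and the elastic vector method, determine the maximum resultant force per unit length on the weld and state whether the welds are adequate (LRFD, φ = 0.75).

f_max ≈ 22.4 kip/in; NOT adequate

E90XX → F_EXX = 90 ksi.
Total weld length L_w = 14 in. Treat welds as unit-width lines.
Polar moment about centroid: J = 2[d³/12 + d(b/2)²] = 2[7³/12 + 7×3.25²] = 205 in³.
Direct shear f_v = P/L_w = 75.3 / 14 = 5.379 kip/in (vertical).
Torsion M = P·e = 75.3 × 10.5 = 790.65 kip·in.
Critical point at (x, y) = (3.25, 3.5) from centroid. f_tx = M·y/J = 13.5 kip/in; f_ty = M·x/J = 12.53 kip/in.
Resultant f_max = √[f_tx² + (f_v + f_ty)²] = √[13.5² + (5.379 + 12.53)²] = 22.43 kip/in.
Capacity per unit length: φr_n = 0.75 × 0.6 × 90 × (0.707 × 0.75) = 21.48 kip/in.
22.43 > 21.48 → NOT adequate.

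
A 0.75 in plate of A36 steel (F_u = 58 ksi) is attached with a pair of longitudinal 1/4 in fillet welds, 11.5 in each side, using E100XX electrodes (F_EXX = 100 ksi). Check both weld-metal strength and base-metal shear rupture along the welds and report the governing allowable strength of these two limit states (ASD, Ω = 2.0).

R_n/Ω ≈ 122 kips (weld metal governs)

t_e = 0.707 × 0.25 = 0.1767 in; L = 23 in.
Weld metal: R_n/Ω = (1/2.0) × 0.6 × 100 × 0.1767 × 23 = 122 kips.
Base metal (shear rupture): R_n/Ω = (1/2.0) × 0.6 × 58 × 0.75 × 23 = 300.1 kips.
Governing: weld metal.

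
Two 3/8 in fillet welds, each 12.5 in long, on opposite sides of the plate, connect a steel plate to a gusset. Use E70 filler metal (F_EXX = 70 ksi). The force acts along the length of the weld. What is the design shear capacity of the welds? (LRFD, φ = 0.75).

Effective throat t_e = 0.707 × 0.375 = 0.2651 in.
Total length L = 25 in; A_we = 0.2651 × 25 = 6.628 in².
F_nw = 0.6 F_EXX = 0.6 × 70 = 42 ksi.
φR_n = 0.75 × 42 × 6.628 = 208.8 kips.

φR_n ≈ 209 kips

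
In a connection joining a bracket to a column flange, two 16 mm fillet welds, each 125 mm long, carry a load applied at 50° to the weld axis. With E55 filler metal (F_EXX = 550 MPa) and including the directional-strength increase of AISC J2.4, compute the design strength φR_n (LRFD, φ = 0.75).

φR_n ≈ 935 kN

t_e = 0.707 × 16 = 11.31 mm; A_we = 11.31 × 250 = 2828 mm².
Directional factor: 1.0 + 0.5 sin^1.5(50°) = 1.335.
F_nw = 0.6 × 550 × 1.335 = 440.6 MPa.
φR_n = 0.75 × 440.6 × 2828 × 10⁻³ = 934.6 kN.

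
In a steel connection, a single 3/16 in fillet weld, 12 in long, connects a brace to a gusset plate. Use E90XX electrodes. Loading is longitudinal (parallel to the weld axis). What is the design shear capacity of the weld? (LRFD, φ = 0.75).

E90XX → F_EXX = 90 ksi.
Effective throat t_e = 0.707 × 0.1875 = 0.1326 in.
Total length L = 12 in; A_we = 0.1326 × 12 = 1.591 in².
F_nw = 0.6 F_EXX = 0.6 × 90 = 54 ksi.
φR_n = 0.75 × 54 × 1.591 = 64.43 kip.

φR_n ≈ 64.4 kip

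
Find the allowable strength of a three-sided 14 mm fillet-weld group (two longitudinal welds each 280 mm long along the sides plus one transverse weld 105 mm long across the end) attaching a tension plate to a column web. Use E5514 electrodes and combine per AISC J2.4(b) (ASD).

E55XX → F_EXX = 550 MPa.
t_e = 0.707 × 14 = 9.898 mm.
R_nwl = 0.6 × 550 × 9.898 × 560 × 10⁻³ = 1829 kN (longitudinal, 2 welds).
R_nwt = 0.6 × 550 × 9.898 × 105 × 10⁻³ = 343 kN (transverse, base value).
(i) R_nwl + R_nwt = 2172 kN; (ii) 0.85 R_nwl + 1.5 R_nwt = 2069 kN.
R_n = max = 2172 kN [governs: (i)]; R_n/Ω = 1086 kN.

R_n/Ω ≈ 1090 kN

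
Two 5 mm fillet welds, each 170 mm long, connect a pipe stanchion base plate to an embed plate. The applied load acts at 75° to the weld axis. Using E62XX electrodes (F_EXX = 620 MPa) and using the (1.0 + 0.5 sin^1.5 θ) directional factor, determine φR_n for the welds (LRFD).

t_e = 0.707 × 5 = 3.535 mm; A_we = 3.535 × 340 = 1202 mm².
Directional factor: 1.0 + 0.5 sin^1.5(75°) = 1.475.
F_nw = 0.6 × 620 × 1.475 = 548.6 MPa.
φR_n = 0.75 × 548.6 × 1202 × 10⁻³ = 494.5 kN.

φR_n ≈ 494 kN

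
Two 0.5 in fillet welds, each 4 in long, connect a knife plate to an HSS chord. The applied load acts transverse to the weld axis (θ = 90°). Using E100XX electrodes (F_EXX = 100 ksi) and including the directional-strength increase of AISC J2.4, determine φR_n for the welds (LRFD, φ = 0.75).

φR_n ≈ 191 kips

t_e = 0.707 × 0.5 = 0.3535 in; A_we = 0.3535 × 8 = 2.828 in².
Directional factor: 1.0 + 0.5 sin^1.5(90°) = 1.5.
F_nw = 0.6 × 100 × 1.5 = 90 ksi.
φR_n = 0.75 × 90 × 2.828 = 190.9 kips.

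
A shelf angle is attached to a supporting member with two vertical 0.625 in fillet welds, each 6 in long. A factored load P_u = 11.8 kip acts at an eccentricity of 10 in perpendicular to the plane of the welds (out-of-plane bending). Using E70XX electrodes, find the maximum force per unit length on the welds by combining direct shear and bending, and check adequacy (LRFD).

E70XX → F_EXX = 70 ksi.
L_w = 2 × 6 = 12 in; section modulus (unit throat) S = 2 × L²/6 = 12 in².
Direct shear f_v = P/L_w = 11.8/12 = 0.9833 kip/in.
Moment M = P × e = 11.8 × 10 = 118 kip·in; bending f_b = M/S = 9.833 kip/in.
f_max = √(f_v² + f_b²) = √(0.9833² + 9.833²) = 9.882 kip/in.
φr_n = 0.75 × 0.6 × 70 × (0.707 × 0.625) = 13.92 kip/in → adequate.

f_max ≈ 9.88 kip/in; adequate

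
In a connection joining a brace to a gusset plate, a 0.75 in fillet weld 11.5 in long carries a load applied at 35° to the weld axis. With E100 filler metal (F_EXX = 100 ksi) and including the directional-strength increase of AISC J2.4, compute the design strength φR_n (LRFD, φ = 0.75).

t_e = 0.707 × 0.75 = 0.5302 in; A_we = 0.5302 × 11.5 = 6.098 in².
Directional factor: 1.0 + 0.5 sin^1.5(35°) = 1.217.
F_nw = 0.6 × 100 × 1.217 = 73.03 ksi.
φR_n = 0.75 × 73.03 × 6.098 = 334 kips.

φR_n ≈ 334 kips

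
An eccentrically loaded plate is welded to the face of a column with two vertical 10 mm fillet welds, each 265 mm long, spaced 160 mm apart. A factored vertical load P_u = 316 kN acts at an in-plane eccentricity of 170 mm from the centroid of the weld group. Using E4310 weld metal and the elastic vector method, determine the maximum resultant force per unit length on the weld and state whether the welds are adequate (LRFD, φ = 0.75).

E43XX → F_EXX = 430 MPa.
Total weld length L_w = 530 mm. Treat welds as unit-width lines.
Polar moment about centroid: J = 2[d³/12 + d(b/2)²] = 2[265³/12 + 265×80²] = 6494000 mm³.
Direct shear f_v = P/L_w = 316×10³ / 530 = 596.2 N/mm (vertical).
Torsion M = P·e = 316×10³ × 170 = 53720000 N·mm.
Critical point at (x, y) = (80, 132.5) from centroid. f_tx = M·y/J = 1096 N/mm; f_ty = M·x/J = 661.8 N/mm.
Resultant f_max = √[f_tx² + (f_v + f_ty)²] = √[1096² + (596.2 + 661.8)²] = 1669 N/mm.
Capacity per unit length: φr_n = 0.75 × 0.6 × 430 × (0.707 × 10) = 1368 N/mm.
1669 > 1368 → NOT adequate.

f_max ≈ 1670 N/mm; NOT adequate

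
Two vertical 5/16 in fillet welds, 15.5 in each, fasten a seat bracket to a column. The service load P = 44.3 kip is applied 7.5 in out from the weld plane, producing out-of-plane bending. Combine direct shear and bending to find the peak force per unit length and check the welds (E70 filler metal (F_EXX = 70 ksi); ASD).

L_w = 2 × 15.5 = 31 in; section modulus (unit throat) S = 2 × L²/6 = 80.08 in².
Direct shear f_v = P/L_w = 44.3/31 = 1.429 kip/in.
Moment M = P × e = 44.3 × 7.5 = 332.25 kip·in; bending f_b = M/S = 4.149 kip/in.
f_max = √(f_v² + f_b²) = √(1.429² + 4.149²) = 4.388 kip/in.
r_n/Ω = (1/2.0) × 0.6 × 70 × (0.707 × 0.3125) = 4.64 kip/in → adequate.

f_max ≈ 4.39 kip/in; adequate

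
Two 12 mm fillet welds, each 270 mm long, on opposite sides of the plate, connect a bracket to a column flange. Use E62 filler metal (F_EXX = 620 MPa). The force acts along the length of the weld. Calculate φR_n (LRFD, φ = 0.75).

φR_n ≈ 1280 kN

Effective throat t_e = 0.707 × 12 = 8.484 mm.
Total length L = 540 mm; A_we = 8.484 × 540 = 4581 mm².
F_nw = 0.6 F_EXX = 0.6 × 620 = 372 MPa.
φR_n = 0.75 × 372 × 4581 × 10⁻³ = 1278 kN.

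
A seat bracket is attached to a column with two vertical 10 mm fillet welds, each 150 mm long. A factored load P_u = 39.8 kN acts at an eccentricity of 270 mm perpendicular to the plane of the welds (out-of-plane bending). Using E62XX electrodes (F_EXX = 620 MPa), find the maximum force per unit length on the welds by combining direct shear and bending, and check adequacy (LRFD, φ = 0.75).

f_max ≈ 1440 N/mm; adequate

L_w = 2 × 150 = 300 mm; section modulus (unit throat) S = 2 × L²/6 = 7500 mm².
Direct shear f_v = P/L_w = 39.8×10³/300 = 132.7 N/mm.
Moment M = P × e = 39.8×10³ × 270 = 10746000 N·mm; bending f_b = M/S = 1433 N/mm.
f_max = √(f_v² + f_b²) = √(132.7² + 1433²) = 1439 N/mm.
φr_n = 0.75 × 0.6 × 620 × (0.707 × 10) = 1973 N/mm → adequate.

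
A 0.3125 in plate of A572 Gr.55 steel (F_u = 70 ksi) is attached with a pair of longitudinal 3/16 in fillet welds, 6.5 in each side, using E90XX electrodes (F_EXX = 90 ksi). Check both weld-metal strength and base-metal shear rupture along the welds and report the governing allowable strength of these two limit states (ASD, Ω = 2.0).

R_n/Ω ≈ 46.5 kips (weld metal governs)

t_e = 0.707 × 0.1875 = 0.1326 in; L = 13 in.
Weld metal: R_n/Ω = (1/2.0) × 0.6 × 90 × 0.1326 × 13 = 46.53 kips.
Base metal (shear rupture): R_n/Ω = (1/2.0) × 0.6 × 70 × 0.3125 × 13 = 85.31 kips.
Governing: weld metal.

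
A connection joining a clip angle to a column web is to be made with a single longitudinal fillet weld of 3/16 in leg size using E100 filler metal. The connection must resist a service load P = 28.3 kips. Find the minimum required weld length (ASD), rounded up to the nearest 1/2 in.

L = 7.5 in

E100XX → F_EXX = 100 ksi.
Throat t_e = 0.707 × 0.1875 = 0.1326 in.
r_n/Ω = (0.6 × 100 × 0.1326) / 2.0 = 3.977 kip/in.
L_req = P / (r_n/Ω) = 28.3 / 3.977 = 7.116 in total.
Round up → use L = 7.5 in.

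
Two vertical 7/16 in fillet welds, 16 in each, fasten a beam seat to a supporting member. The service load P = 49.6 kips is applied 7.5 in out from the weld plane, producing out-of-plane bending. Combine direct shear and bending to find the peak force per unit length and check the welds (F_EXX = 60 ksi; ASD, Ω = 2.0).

f_max ≈ 4.63 kip/in; adequate

L_w = 2 × 16 = 32 in; section modulus (unit throat) S = 2 × L²/6 = 85.33 in².
Direct shear f_v = P/L_w = 49.6/32 = 1.55 kip/in.
Moment M = P × e = 49.6 × 7.5 = 372 kip·in; bending f_b = M/S = 4.359 kip/in.
f_max = √(f_v² + f_b²) = √(1.55² + 4.359²) = 4.627 kip/in.
r_n/Ω = (1/2.0) × 0.6 × 60 × (0.707 × 0.4375) = 5.568 kip/in → adequate.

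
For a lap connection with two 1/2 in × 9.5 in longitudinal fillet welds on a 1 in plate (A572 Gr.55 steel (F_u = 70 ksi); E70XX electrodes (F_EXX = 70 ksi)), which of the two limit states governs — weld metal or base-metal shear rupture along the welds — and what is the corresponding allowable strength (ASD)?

R_n/Ω ≈ 141 kip (weld metal governs)

t_e = 0.707 × 0.5 = 0.3535 in; L = 19 in.
Weld metal: R_n/Ω = (1/2.0) × 0.6 × 70 × 0.3535 × 19 = 141 kip.
Base metal (shear rupture): R_n/Ω = (1/2.0) × 0.6 × 70 × 1 × 19 = 399 kip.
Governing: weld metal.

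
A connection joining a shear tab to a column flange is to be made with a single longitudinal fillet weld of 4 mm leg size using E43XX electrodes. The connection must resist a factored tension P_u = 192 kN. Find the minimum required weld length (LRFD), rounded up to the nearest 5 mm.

E43XX → F_EXX = 430 MPa.
Throat t_e = 0.707 × 4 = 2.828 mm.
φr_n = 0.75 × 0.6 × 430 × 2.828 × 10⁻³ = 0.5472 kN/mm.
L_req = P_u / φr_n = 192 / 0.5472 = 350.9 mm total.
Round up → use L = 355 mm.

L = 355 mm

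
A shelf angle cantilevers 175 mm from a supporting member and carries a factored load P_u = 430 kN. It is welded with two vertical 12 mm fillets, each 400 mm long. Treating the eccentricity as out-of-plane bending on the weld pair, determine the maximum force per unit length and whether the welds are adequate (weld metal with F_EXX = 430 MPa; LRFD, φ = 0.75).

f_max ≈ 1510 N/mm; adequate

L_w = 2 × 400 = 800 mm; section modulus (unit throat) S = 2 × L²/6 = 53330 mm².
Direct shear f_v = P/L_w = 430×10³/800 = 537.5 N/mm.
Moment M = P × e = 430×10³ × 175 = 75250000 N·mm; bending f_b = M/S = 1411 N/mm.
f_max = √(f_v² + f_b²) = √(537.5² + 1411²) = 1510 N/mm.
φr_n = 0.75 × 0.6 × 430 × (0.707 × 12) = 1642 N/mm → adequate.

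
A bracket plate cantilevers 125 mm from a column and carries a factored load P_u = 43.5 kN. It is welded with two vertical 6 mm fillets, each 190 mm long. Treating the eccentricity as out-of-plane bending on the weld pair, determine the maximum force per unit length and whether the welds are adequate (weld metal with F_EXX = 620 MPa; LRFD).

L_w = 2 × 190 = 380 mm; section modulus (unit throat) S = 2 × L²/6 = 12030 mm².
Direct shear f_v = P/L_w = 43.5×10³/380 = 114.5 N/mm.
Moment M = P × e = 43.5×10³ × 125 = 5437500 N·mm; bending f_b = M/S = 451.9 N/mm.
f_max = √(f_v² + f_b²) = √(114.5² + 451.9²) = 466.1 N/mm.
φr_n = 0.75 × 0.6 × 620 × (0.707 × 6) = 1184 N/mm → adequate.

f_max ≈ 466 N/mm; adequate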